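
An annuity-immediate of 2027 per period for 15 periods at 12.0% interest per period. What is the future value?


FV = PMT * ((1+i)^n - 1) / i
= 2027 * ((1.12)^15 - 1) / 0.12
= 2027 * (5.473566 - 1) / 0.12
= 75565.9816


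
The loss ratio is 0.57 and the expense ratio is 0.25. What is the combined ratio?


Combined ratio = loss ratio + expense ratio
= 0.57 + 0.25
= 0.82


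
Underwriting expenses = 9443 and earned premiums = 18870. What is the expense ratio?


Expense ratio = expenses / premiums
= 9443 / 18870
= 0.5004


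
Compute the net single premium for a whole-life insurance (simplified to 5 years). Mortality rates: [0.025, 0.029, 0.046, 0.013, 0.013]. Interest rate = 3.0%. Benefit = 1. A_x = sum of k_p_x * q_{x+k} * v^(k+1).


v = 0.970874
Year 0: k_p_x=1.0, q=0.025, term=0.024272
Year 1: k_p_x=0.975, q=0.029, term=0.026652
Year 2: k_p_x=0.946725, q=0.046, term=0.039854
Year 3: k_p_x=0.903176, q=0.013, term=0.010432
Year 4: k_p_x=0.891434, q=0.013, term=0.009996
A_x = 0.1112


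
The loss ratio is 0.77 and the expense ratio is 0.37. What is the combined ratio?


Combined ratio = loss ratio + expense ratio
= 0.77 + 0.37
= 1.14


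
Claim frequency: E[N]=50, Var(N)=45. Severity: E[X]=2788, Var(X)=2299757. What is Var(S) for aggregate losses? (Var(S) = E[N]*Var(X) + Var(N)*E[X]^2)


Var(S) = E[N]*Var(X) + Var(N)*E[X]^2
= 50*2299757 + 45*2788^2
= 114987850 + 349782480
= 4.6477e+08


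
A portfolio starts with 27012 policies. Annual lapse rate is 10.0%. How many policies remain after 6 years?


remaining = initial * (1 - lapse)^years
= 27012 * (1 - 0.1)^6
= 27012 * 0.531441
= 14355.2843


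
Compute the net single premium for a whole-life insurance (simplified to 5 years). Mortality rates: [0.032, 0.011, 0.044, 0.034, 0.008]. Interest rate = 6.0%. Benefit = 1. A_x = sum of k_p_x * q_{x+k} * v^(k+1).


v = 0.943396
Year 0: k_p_x=1.0, q=0.032, term=0.030189
Year 1: k_p_x=0.968, q=0.011, term=0.009477
Year 2: k_p_x=0.957352, q=0.044, term=0.035368
Year 3: k_p_x=0.915229, q=0.034, term=0.024648
Year 4: k_p_x=0.884111, q=0.008, term=0.005285
A_x = 0.105


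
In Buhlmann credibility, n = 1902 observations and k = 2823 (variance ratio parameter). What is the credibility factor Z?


Z = n / (n + k)
= 1902 / (1902 + 2823)
= 1902 / 4725
= 0.4025


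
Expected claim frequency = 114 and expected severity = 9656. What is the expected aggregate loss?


E[S] = E[N] * E[X]
= 114 * 9656
= 1.1008e+06


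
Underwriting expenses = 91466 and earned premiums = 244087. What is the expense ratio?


Expense ratio = expenses / premiums
= 91466 / 244087
= 0.3747


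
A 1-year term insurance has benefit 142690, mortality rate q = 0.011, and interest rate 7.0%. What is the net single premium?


NSP = benefit * q * v
v = 1/(1+i) = 0.934579
NSP = 142690 * 0.011 * 0.934579
= 1466.9065


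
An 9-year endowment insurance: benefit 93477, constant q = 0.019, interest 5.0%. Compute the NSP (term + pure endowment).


Term component = 11778.718
Pure endowment = 9_p_x * v^9 * benefit = 0.841436 * 0.644609 * 93477 = 50701.6556
NSP = 62480.3736


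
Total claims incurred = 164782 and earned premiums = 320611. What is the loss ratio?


Loss ratio = claims / premiums
= 164782 / 320611
= 0.514


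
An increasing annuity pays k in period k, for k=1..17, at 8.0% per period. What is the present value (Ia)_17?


(Ia)_n = sum_{k=1}^{n} k * v^k, v = 1/(1+i)
v = 0.925926
Sum computed term by term:
(Ia)_17 = 65.71


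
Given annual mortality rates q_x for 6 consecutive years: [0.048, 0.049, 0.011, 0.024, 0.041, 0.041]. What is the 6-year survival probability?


p_k = 1 - q_k for each year
Survival = product of (1 - q_k)
= 0.952 * 0.951 * 0.989 * 0.976 * 0.959 * 0.959
= 0.8037


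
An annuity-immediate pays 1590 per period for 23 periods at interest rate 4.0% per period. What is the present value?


PV = PMT * (1 - (1+i)^(-n)) / i
= 1590 * (1 - (1+0.04)^(-23)) / 0.04
= 1590 * (1 - 0.405726) / 0.04
= 1590 * 14.856842
= 23622.3783


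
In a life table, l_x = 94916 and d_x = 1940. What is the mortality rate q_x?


q_x = d_x / l_x
= 1940 / 94916
= 0.0204


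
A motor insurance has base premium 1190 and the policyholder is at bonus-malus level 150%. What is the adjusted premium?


adjusted = base * BM_level / 100
= 1190 * 150 / 100
= 1190 * 1.5
= 1785.0


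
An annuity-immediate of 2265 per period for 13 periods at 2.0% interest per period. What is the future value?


FV = PMT * ((1+i)^n - 1) / i
= 2265 * ((1.02)^13 - 1) / 0.02
= 2265 * (1.293607 - 1) / 0.02
= 33250.9509


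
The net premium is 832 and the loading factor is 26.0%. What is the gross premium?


Gross = net * (1 + loading)
= 832 * (1 + 0.26)
= 832 * 1.26
= 1048.32


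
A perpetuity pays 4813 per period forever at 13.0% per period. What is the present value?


PV = PMT / i
= 4813 / 0.13
= 37023.0769


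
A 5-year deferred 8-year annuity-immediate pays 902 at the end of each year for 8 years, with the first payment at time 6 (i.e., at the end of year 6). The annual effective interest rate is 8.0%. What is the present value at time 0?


PV at time 5 of the 8-year annuity-immediate:
a_n = 902 * (1-(1+0.08)^(-8))/0.08 = 5183.4683
Discount back 5 years to time 0:
PV = 5183.4683 * (1+0.08)^(-5)
= 5183.4683 * 0.680583
= 3527.7814


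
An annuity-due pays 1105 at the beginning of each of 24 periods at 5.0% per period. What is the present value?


PV_due = PMT * (1-(1+i)^(-n))/i * (1+i)
PV_immediate = 15247.4992
PV_due = 15247.4992 * 1.05
= 16009.8741


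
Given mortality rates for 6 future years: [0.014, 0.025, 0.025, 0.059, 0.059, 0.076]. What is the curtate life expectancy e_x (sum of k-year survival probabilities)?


e_x = sum_{k=1}^{n} k_p_x
k_p_x values:
  1_p_x = 0.986
  2_p_x = 0.96135
  3_p_x = 0.937316
  4_p_x = 0.882015
  5_p_x = 0.829976
  6_p_x = 0.766898
e_x = 5.3636


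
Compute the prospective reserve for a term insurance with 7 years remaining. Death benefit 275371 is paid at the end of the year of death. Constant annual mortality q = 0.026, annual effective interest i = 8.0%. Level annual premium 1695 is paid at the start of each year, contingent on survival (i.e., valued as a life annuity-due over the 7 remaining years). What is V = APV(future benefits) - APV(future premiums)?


v = 1/(1+i) = 0.925926
APV(future benefits) per unit = sum_{k=0}^{6} k_p_x * q * v^(k+1) = 0.126265
APV(future benefits) = 275371 * 0.126265 = 34769.6306
Life annuity-due factor ä_{x:7} = sum_{k=0}^{6} k_p_x * v^k = 5.24484
APV(future premiums) = 1695 * 5.24484 = 8890.0046
V = 34769.6306 - 8890.0046
= 25879.626


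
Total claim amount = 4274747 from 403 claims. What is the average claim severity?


severity = total / number
= 4274747 / 403
= 10607.3127


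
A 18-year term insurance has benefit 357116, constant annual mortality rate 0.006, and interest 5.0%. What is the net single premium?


NSP = benefit * sum_{k=0}^{n-1} k_p_x * q * v^(k+1)
With constant q=0.006, v=0.952381
Sum = 0.067193
NSP = 357116 * 0.067193
= 23995.8423


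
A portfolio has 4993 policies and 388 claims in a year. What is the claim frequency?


frequency = claims / policies
= 388 / 4993
= 0.0777


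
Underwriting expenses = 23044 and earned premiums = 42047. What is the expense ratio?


Expense ratio = expenses / premiums
= 23044 / 42047
= 0.5481


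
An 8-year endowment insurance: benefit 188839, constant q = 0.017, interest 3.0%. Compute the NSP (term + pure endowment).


Term component = 21295.3245
Pure endowment = 8_p_x * v^8 * benefit = 0.871823 * 0.789409 * 188839 = 129963.691
NSP = 151259.0155


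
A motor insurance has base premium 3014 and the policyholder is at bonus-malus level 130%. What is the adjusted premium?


adjusted = base * BM_level / 100
= 3014 * 130 / 100
= 3014 * 1.3
= 3918.2


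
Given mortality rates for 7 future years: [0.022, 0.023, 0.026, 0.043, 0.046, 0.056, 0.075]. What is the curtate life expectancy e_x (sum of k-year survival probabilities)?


e_x = sum_{k=1}^{n} k_p_x
k_p_x values:
  1_p_x = 0.978
  2_p_x = 0.955506
  3_p_x = 0.930663
  4_p_x = 0.890644
  5_p_x = 0.849675
  6_p_x = 0.802093
  7_p_x = 0.741936
e_x = 6.1485


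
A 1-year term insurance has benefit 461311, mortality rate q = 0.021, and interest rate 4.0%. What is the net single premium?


NSP = benefit * q * v
v = 1/(1+i) = 0.961538
NSP = 461311 * 0.021 * 0.961538
= 9314.9337


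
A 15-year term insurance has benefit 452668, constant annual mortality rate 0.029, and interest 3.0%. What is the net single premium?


NSP = benefit * sum_{k=0}^{n-1} k_p_x * q * v^(k+1)
With constant q=0.029, v=0.970874
Sum = 0.288628
NSP = 452668 * 0.288628
= 130652.7586


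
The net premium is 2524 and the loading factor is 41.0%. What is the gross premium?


Gross = net * (1 + loading)
= 2524 * (1 + 0.41)
= 2524 * 1.41
= 3558.84


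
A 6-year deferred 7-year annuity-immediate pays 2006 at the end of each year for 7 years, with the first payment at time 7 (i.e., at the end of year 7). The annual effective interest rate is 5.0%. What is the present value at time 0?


PV at time 6 of the 7-year annuity-immediate:
a_n = 2006 * (1-(1+0.05)^(-7))/0.05 = 11607.465
Discount back 6 years to time 0:
PV = 11607.465 * (1+0.05)^(-6)
= 11607.465 * 0.746215
= 8661.6691


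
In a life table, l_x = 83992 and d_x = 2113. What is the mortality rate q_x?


q_x = d_x / l_x
= 2113 / 83992
= 0.0252


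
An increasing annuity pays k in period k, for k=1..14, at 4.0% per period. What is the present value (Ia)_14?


(Ia)_n = sum_{k=1}^{n} k * v^k, v = 1/(1+i)
v = 0.961538
Sum computed term by term:
(Ia)_14 = 72.5249


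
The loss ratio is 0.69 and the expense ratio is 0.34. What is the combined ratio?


Combined ratio = loss ratio + expense ratio
= 0.69 + 0.34
= 1.03


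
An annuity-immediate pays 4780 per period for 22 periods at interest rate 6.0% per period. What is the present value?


PV = PMT * (1 - (1+i)^(-n)) / i
= 4780 * (1 - (1+0.06)^(-22)) / 0.06
= 4780 * (1 - 0.277505) / 0.06
= 4780 * 12.041582
= 57558.7606


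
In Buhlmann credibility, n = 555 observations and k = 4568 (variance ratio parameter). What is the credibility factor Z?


Z = n / (n + k)
= 555 / (555 + 4568)
= 555 / 5123
= 0.1083


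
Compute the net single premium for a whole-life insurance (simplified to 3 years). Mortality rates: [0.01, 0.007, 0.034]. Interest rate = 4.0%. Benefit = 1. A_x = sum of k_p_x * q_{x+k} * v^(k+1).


v = 0.961538
Year 0: k_p_x=1.0, q=0.01, term=0.009615
Year 1: k_p_x=0.99, q=0.007, term=0.006407
Year 2: k_p_x=0.98307, q=0.034, term=0.029714
A_x = 0.0457


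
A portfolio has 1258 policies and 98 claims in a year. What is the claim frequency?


frequency = claims / policies
= 98 / 1258
= 0.0779


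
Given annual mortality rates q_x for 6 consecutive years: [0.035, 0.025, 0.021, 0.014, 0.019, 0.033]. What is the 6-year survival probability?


p_k = 1 - q_k for each year
Survival = product of (1 - q_k)
= 0.965 * 0.975 * 0.979 * 0.986 * 0.981 * 0.967
= 0.8616


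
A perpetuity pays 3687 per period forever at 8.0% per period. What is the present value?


PV = PMT / i
= 3687 / 0.08
= 46087.5


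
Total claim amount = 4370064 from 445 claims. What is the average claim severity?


severity = total / number
= 4370064 / 445
= 9820.3685


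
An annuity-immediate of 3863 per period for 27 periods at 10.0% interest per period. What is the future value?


FV = PMT * ((1+i)^n - 1) / i
= 3863 * ((1.1)^27 - 1) / 0.1
= 3863 * (13.109994 - 1) / 0.1
= 467809.0756


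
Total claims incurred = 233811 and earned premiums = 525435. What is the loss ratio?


Loss ratio = claims / premiums
= 233811 / 525435
= 0.445


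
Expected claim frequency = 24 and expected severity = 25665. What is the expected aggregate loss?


E[S] = E[N] * E[X]
= 24 * 25665
= 615960


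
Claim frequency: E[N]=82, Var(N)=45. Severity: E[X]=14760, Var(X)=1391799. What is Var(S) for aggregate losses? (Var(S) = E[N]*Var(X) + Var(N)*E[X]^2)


Var(S) = E[N]*Var(X) + Var(N)*E[X]^2
= 82*1391799 + 45*14760^2
= 114127518 + 9803592000
= 9.9177e+09


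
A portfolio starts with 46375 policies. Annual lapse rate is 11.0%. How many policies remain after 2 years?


remaining = initial * (1 - lapse)^years
= 46375 * (1 - 0.11)^2
= 46375 * 0.7921
= 36733.6375


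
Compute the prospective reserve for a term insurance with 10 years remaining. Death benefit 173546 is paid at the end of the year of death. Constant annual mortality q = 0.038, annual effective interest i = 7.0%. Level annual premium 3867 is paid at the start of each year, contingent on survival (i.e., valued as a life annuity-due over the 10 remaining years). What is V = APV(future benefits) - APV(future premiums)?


v = 1/(1+i) = 0.934579
APV(future benefits) per unit = sum_{k=0}^{9} k_p_x * q * v^(k+1) = 0.230437
APV(future benefits) = 173546 * 0.230437 = 39991.3725
Life annuity-due factor ä_{x:10} = sum_{k=0}^{9} k_p_x * v^k = 6.488613
APV(future premiums) = 3867 * 6.488613 = 25091.4671
V = 39991.3725 - 25091.4671
= 14899.9055


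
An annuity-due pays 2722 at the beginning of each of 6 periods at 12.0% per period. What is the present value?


PV_due = PMT * (1-(1+i)^(-n))/i * (1+i)
PV_immediate = 11191.2507
PV_due = 11191.2507 * 1.12
= 12534.2008


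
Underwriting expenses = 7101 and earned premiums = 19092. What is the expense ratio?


Expense ratio = expenses / premiums
= 7101 / 19092
= 0.3719


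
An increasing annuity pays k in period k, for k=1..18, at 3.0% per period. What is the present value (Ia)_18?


(Ia)_n = sum_{k=1}^{n} k * v^k, v = 1/(1+i)
v = 0.970874
Sum computed term by term:
(Ia)_18 = 119.7672


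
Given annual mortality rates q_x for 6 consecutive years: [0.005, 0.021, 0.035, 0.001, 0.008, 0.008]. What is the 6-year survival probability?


p_k = 1 - q_k for each year
Survival = product of (1 - q_k)
= 0.995 * 0.979 * 0.965 * 0.999 * 0.992 * 0.992
= 0.9241


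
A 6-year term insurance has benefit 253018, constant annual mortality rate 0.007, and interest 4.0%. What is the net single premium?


NSP = benefit * sum_{k=0}^{n-1} k_p_x * q * v^(k+1)
With constant q=0.007, v=0.961538
Sum = 0.036088
NSP = 253018 * 0.036088
= 9130.8402


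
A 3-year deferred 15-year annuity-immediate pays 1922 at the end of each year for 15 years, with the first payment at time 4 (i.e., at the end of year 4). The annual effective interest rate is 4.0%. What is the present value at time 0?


PV at time 3 of the 15-year annuity-immediate:
a_n = 1922 * (1-(1+0.04)^(-15))/0.04 = 21369.5406
Discount back 3 years to time 0:
PV = 21369.5406 * (1+0.04)^(-3)
= 21369.5406 * 0.888996
= 18997.4438


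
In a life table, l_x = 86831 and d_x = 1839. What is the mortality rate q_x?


q_x = d_x / l_x
= 1839 / 86831
= 0.0212


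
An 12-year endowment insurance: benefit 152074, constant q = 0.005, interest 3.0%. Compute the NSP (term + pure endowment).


Term component = 7376.9948
Pure endowment = 12_p_x * v^12 * benefit = 0.941623 * 0.70138 * 152074 = 100435.0365
NSP = 107812.0313


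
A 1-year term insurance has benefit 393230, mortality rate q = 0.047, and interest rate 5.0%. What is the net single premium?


NSP = benefit * q * v
v = 1/(1+i) = 0.952381
NSP = 393230 * 0.047 * 0.952381
= 17601.7238


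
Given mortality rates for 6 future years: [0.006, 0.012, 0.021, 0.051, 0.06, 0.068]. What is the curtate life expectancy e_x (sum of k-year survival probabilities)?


e_x = sum_{k=1}^{n} k_p_x
k_p_x values:
  1_p_x = 0.994
  2_p_x = 0.982072
  3_p_x = 0.961448
  4_p_x = 0.912415
  5_p_x = 0.85767
  6_p_x = 0.799348
e_x = 5.507


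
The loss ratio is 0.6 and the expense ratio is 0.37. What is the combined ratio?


Combined ratio = loss ratio + expense ratio
= 0.6 + 0.37
= 0.97


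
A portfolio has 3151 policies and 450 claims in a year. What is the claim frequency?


frequency = claims / policies
= 450 / 3151
= 0.1428


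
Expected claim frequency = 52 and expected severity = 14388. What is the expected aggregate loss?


E[S] = E[N] * E[X]
= 52 * 14388
= 748176


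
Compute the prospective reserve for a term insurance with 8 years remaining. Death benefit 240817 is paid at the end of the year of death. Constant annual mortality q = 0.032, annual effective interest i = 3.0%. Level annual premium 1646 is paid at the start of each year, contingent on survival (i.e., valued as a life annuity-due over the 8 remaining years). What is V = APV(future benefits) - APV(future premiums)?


v = 1/(1+i) = 0.970874
APV(future benefits) per unit = sum_{k=0}^{7} k_p_x * q * v^(k+1) = 0.202032
APV(future benefits) = 240817 * 0.202032 = 48652.8243
Life annuity-due factor ä_{x:8} = sum_{k=0}^{7} k_p_x * v^k = 6.502916
APV(future premiums) = 1646 * 6.502916 = 10703.8002
V = 48652.8243 - 10703.8002
= 37949.0242


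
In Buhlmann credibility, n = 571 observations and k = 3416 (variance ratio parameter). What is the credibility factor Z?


Z = n / (n + k)
= 571 / (571 + 3416)
= 571 / 3987
= 0.1432


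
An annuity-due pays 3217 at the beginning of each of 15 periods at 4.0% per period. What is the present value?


PV_due = PMT * (1-(1+i)^(-n))/i * (1+i)
PV_immediate = 35767.8524
PV_due = 35767.8524 * 1.04
= 37198.5665


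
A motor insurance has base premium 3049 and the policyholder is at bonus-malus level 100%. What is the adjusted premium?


adjusted = base * BM_level / 100
= 3049 * 100 / 100
= 3049 * 1.0
= 3049.0


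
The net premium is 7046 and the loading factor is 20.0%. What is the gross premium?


Gross = net * (1 + loading)
= 7046 * (1 + 0.2)
= 7046 * 1.2
= 8455.2


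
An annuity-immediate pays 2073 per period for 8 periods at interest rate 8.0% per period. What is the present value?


PV = PMT * (1 - (1+i)^(-n)) / i
= 2073 * (1 - (1+0.08)^(-8)) / 0.08
= 2073 * (1 - 0.540269) / 0.08
= 2073 * 5.746639
= 11912.7825


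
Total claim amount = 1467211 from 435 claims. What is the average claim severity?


severity = total / number
= 1467211 / 435
= 3372.8989


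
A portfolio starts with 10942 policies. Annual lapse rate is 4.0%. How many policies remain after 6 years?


remaining = initial * (1 - lapse)^years
= 10942 * (1 - 0.04)^6
= 10942 * 0.782758
= 8564.9357


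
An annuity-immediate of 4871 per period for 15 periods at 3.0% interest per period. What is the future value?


FV = PMT * ((1+i)^n - 1) / i
= 4871 * ((1.03)^15 - 1) / 0.03
= 4871 * (1.557967 - 1) / 0.03
= 90595.3095


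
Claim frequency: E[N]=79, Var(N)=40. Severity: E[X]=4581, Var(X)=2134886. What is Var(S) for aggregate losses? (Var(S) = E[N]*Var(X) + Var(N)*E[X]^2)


Var(S) = E[N]*Var(X) + Var(N)*E[X]^2
= 79*2134886 + 40*4581^2
= 168655994 + 839422440
= 1.0081e+09


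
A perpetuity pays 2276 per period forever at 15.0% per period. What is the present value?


PV = PMT / i
= 2276 / 0.15
= 15173.3333


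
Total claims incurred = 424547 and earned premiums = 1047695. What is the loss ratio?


Loss ratio = claims / premiums
= 424547 / 1047695
= 0.4052


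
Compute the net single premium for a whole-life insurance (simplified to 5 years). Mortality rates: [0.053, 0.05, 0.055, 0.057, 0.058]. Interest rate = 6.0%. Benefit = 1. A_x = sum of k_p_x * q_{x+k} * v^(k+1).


v = 0.943396
Year 0: k_p_x=1.0, q=0.053, term=0.05
Year 1: k_p_x=0.947, q=0.05, term=0.042141
Year 2: k_p_x=0.89965, q=0.055, term=0.041545
Year 3: k_p_x=0.850169, q=0.057, term=0.038385
Year 4: k_p_x=0.80171, q=0.058, term=0.034747
A_x = 0.2068


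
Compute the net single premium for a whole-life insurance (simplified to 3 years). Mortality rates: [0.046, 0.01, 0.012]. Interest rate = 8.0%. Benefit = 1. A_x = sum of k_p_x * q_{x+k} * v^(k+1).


v = 0.925926
Year 0: k_p_x=1.0, q=0.046, term=0.042593
Year 1: k_p_x=0.954, q=0.01, term=0.008179
Year 2: k_p_x=0.94446, q=0.012, term=0.008997
A_x = 0.0598


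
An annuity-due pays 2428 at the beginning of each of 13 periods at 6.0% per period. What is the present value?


PV_due = PMT * (1-(1+i)^(-n))/i * (1+i)
PV_immediate = 21494.3142
PV_due = 21494.3142 * 1.06
= 22783.9731


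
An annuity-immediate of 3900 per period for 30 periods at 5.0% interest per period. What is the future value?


FV = PMT * ((1+i)^n - 1) / i
= 3900 * ((1.05)^30 - 1) / 0.05
= 3900 * (4.321942 - 1) / 0.05
= 259111.5053


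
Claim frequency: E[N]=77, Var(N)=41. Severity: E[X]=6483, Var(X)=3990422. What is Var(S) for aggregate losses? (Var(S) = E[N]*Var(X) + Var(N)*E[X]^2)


Var(S) = E[N]*Var(X) + Var(N)*E[X]^2
= 77*3990422 + 41*6483^2
= 307262494 + 1723200849
= 2.0305e+09


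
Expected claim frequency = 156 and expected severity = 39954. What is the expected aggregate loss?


E[S] = E[N] * E[X]
= 156 * 39954
= 6.2328e+06


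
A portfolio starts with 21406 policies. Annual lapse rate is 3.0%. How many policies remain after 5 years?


remaining = initial * (1 - lapse)^years
= 21406 * (1 - 0.03)^5
= 21406 * 0.858734
= 18382.0606


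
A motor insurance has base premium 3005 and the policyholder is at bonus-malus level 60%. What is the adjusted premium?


adjusted = base * BM_level / 100
= 3005 * 60 / 100
= 3005 * 0.6
= 1803.0


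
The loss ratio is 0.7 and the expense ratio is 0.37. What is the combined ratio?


Combined ratio = loss ratio + expense ratio
= 0.7 + 0.37
= 1.07


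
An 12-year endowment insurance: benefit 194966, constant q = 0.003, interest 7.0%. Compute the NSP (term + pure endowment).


Term component = 4580.7236
Pure endowment = 12_p_x * v^12 * benefit = 0.964588 * 0.444012 * 194966 = 83501.7253
NSP = 88082.449


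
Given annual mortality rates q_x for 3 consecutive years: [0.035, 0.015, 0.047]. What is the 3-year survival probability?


p_k = 1 - q_k for each year
Survival = product of (1 - q_k)
= 0.965 * 0.985 * 0.953
= 0.9059


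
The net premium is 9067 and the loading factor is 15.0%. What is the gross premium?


Gross = net * (1 + loading)
= 9067 * (1 + 0.15)
= 9067 * 1.15
= 10427.05


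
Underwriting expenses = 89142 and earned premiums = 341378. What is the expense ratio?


Expense ratio = expenses / premiums
= 89142 / 341378
= 0.2611


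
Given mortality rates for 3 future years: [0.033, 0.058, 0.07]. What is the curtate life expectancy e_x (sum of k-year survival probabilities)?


e_x = sum_{k=1}^{n} k_p_x
k_p_x values:
  1_p_x = 0.967
  2_p_x = 0.910914
  3_p_x = 0.84715
e_x = 2.7251


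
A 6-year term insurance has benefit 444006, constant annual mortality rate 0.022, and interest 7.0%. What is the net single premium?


NSP = benefit * sum_{k=0}^{n-1} k_p_x * q * v^(k+1)
With constant q=0.022, v=0.934579
Sum = 0.099698
NSP = 444006 * 0.099698
= 44266.2957


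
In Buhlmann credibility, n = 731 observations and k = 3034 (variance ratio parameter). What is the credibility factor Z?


Z = n / (n + k)
= 731 / (731 + 3034)
= 731 / 3765
= 0.1942


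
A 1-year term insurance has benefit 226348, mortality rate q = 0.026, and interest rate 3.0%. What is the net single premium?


NSP = benefit * q * v
v = 1/(1+i) = 0.970874
NSP = 226348 * 0.026 * 0.970874
= 5713.6388


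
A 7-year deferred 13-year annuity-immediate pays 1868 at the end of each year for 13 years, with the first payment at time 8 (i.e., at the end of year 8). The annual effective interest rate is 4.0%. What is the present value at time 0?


PV at time 7 of the 13-year annuity-immediate:
a_n = 1868 * (1-(1+0.04)^(-13))/0.04 = 18653.1902
Discount back 7 years to time 0:
PV = 18653.1902 * (1+0.04)^(-7)
= 18653.1902 * 0.759918
= 14174.8915


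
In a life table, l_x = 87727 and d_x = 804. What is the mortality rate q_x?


q_x = d_x / l_x
= 804 / 87727
= 0.0092


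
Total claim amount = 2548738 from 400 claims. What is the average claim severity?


severity = total / number
= 2548738 / 400
= 6371.845


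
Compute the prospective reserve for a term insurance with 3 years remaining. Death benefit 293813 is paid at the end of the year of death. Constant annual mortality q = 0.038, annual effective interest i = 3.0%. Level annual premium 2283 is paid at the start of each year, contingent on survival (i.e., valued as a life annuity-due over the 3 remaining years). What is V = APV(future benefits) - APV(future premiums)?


v = 1/(1+i) = 0.970874
APV(future benefits) per unit = sum_{k=0}^{2} k_p_x * q * v^(k+1) = 0.103533
APV(future benefits) = 293813 * 0.103533 = 30419.4617
Life annuity-due factor ä_{x:3} = sum_{k=0}^{2} k_p_x * v^k = 2.8063
APV(future premiums) = 2283 * 2.8063 = 6406.7836
V = 30419.4617 - 6406.7836
= 24012.678


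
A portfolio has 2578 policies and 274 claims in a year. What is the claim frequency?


frequency = claims / policies
= 274 / 2578
= 0.1063


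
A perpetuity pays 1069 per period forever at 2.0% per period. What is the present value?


PV = PMT / i
= 1069 / 0.02
= 53450.0


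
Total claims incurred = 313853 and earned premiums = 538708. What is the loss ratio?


Loss ratio = claims / premiums
= 313853 / 538708
= 0.5826


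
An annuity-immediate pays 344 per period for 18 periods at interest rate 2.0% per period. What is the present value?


PV = PMT * (1 - (1+i)^(-n)) / i
= 344 * (1 - (1+0.02)^(-18)) / 0.02
= 344 * (1 - 0.700159) / 0.02
= 344 * 14.992031
= 5157.2588


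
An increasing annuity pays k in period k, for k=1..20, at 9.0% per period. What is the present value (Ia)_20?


(Ia)_n = sum_{k=1}^{n} k * v^k, v = 1/(1+i)
v = 0.917431
Sum computed term by term:
(Ia)_20 = 70.9055


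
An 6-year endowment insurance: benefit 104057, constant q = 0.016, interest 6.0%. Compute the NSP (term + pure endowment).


Term component = 7887.8642
Pure endowment = 6_p_x * v^6 * benefit = 0.907759 * 0.704961 * 104057 = 66589.645
NSP = 74477.5092


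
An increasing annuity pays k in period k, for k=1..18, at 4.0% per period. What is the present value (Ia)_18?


(Ia)_n = sum_{k=1}^{n} k * v^k, v = 1/(1+i)
v = 0.961538
Sum computed term by term:
(Ia)_18 = 107.0091


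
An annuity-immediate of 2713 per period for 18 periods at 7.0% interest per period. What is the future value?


FV = PMT * ((1+i)^n - 1) / i
= 2713 * ((1.07)^18 - 1) / 0.07
= 2713 * (3.379932 - 1) / 0.07
= 92239.3752


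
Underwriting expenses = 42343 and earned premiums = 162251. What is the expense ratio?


Expense ratio = expenses / premiums
= 42343 / 162251
= 0.261


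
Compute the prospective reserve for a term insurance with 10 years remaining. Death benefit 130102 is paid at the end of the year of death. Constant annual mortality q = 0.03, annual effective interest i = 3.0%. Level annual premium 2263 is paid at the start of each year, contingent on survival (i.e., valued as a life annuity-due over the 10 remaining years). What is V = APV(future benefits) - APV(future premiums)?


v = 1/(1+i) = 0.970874
APV(future benefits) per unit = sum_{k=0}^{9} k_p_x * q * v^(k+1) = 0.225644
APV(future benefits) = 130102 * 0.225644 = 29356.6833
Life annuity-due factor ä_{x:10} = sum_{k=0}^{9} k_p_x * v^k = 7.747097
APV(future premiums) = 2263 * 7.747097 = 17531.6801
V = 29356.6833 - 17531.6801
= 11825.0031


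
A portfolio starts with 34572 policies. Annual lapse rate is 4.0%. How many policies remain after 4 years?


remaining = initial * (1 - lapse)^years
= 34572 * (1 - 0.04)^4
= 34572 * 0.849347
= 29363.6093


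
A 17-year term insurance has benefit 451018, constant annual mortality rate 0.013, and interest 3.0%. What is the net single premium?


NSP = benefit * sum_{k=0}^{n-1} k_p_x * q * v^(k+1)
With constant q=0.013, v=0.970874
Sum = 0.155894
NSP = 451018 * 0.155894
= 70311.1644


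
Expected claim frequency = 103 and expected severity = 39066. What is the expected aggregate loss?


E[S] = E[N] * E[X]
= 103 * 39066
= 4.0238e+06


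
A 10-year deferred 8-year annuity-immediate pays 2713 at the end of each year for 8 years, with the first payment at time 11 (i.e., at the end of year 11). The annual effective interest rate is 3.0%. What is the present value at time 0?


PV at time 10 of the 8-year annuity-immediate:
a_n = 2713 * (1-(1+0.03)^(-8))/0.03 = 19044.4249
Discount back 10 years to time 0:
PV = 19044.4249 * (1+0.03)^(-10)
= 19044.4249 * 0.744094
= 14170.8407


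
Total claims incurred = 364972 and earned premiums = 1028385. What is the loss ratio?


Loss ratio = claims / premiums
= 364972 / 1028385
= 0.3549


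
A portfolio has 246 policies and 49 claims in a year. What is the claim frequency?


frequency = claims / policies
= 49 / 246
= 0.1992


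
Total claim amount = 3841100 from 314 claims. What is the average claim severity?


severity = total / number
= 3841100 / 314
= 12232.8025


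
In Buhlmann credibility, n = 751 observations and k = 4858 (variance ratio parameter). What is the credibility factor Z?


Z = n / (n + k)
= 751 / (751 + 4858)
= 751 / 5609
= 0.1339


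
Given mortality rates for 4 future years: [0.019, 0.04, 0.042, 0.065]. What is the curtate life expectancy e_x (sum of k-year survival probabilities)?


e_x = sum_{k=1}^{n} k_p_x
k_p_x values:
  1_p_x = 0.981
  2_p_x = 0.94176
  3_p_x = 0.902206
  4_p_x = 0.843563
e_x = 3.6685


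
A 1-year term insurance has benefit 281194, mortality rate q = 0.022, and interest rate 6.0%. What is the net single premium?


NSP = benefit * q * v
v = 1/(1+i) = 0.943396
NSP = 281194 * 0.022 * 0.943396
= 5836.1019


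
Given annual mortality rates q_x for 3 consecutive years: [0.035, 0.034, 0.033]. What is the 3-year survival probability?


p_k = 1 - q_k for each year
Survival = product of (1 - q_k)
= 0.965 * 0.966 * 0.967
= 0.9014


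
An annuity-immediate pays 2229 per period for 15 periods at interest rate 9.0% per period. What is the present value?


PV = PMT * (1 - (1+i)^(-n)) / i
= 2229 * (1 - (1+0.09)^(-15)) / 0.09
= 2229 * (1 - 0.274538) / 0.09
= 2229 * 8.060688
= 17967.2745


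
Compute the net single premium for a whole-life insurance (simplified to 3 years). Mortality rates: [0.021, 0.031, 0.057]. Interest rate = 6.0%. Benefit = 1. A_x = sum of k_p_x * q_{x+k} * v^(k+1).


v = 0.943396
Year 0: k_p_x=1.0, q=0.021, term=0.019811
Year 1: k_p_x=0.979, q=0.031, term=0.027011
Year 2: k_p_x=0.948651, q=0.057, term=0.045401
A_x = 0.0922


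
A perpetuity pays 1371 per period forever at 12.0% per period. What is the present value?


PV = PMT / i
= 1371 / 0.12
= 11425.0


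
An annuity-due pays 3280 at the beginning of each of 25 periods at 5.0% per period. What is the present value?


PV_due = PMT * (1-(1+i)^(-n))/i * (1+i)
PV_immediate = 46228.1382
PV_due = 46228.1382 * 1.05
= 48539.5451


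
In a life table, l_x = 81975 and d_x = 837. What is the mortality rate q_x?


q_x = d_x / l_x
= 837 / 81975
= 0.0102


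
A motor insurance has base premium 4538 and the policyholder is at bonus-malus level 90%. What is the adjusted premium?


adjusted = base * BM_level / 100
= 4538 * 90 / 100
= 4538 * 0.9
= 4084.2


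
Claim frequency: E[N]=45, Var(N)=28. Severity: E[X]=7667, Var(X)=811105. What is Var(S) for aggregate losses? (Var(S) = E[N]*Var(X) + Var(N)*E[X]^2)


Var(S) = E[N]*Var(X) + Var(N)*E[X]^2
= 45*811105 + 28*7667^2
= 36499725 + 1645920892
= 1.6824e+09


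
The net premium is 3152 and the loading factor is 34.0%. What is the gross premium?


Gross = net * (1 + loading)
= 3152 * (1 + 0.34)
= 3152 * 1.34
= 4223.68


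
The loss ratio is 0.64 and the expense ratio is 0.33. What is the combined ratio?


Combined ratio = loss ratio + expense ratio
= 0.64 + 0.33
= 0.97


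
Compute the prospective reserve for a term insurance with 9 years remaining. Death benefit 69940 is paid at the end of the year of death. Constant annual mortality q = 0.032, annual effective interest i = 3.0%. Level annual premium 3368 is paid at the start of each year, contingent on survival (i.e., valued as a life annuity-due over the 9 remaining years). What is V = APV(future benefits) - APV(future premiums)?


v = 1/(1+i) = 0.970874
APV(future benefits) per unit = sum_{k=0}^{8} k_p_x * q * v^(k+1) = 0.220939
APV(future benefits) = 69940 * 0.220939 = 15452.4835
Life annuity-due factor ä_{x:9} = sum_{k=0}^{8} k_p_x * v^k = 7.111479
APV(future premiums) = 3368 * 7.111479 = 23951.4598
V = 15452.4835 - 23951.4598
= -8498.9764


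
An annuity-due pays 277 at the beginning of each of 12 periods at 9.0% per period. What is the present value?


PV_due = PMT * (1-(1+i)^(-n))/i * (1+i)
PV_immediate = 1983.5209
PV_due = 1983.5209 * 1.09
= 2162.0378


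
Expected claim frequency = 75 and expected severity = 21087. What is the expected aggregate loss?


E[S] = E[N] * E[X]
= 75 * 21087
= 1.5815e+06


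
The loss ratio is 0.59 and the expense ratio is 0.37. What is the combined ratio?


Combined ratio = loss ratio + expense ratio
= 0.59 + 0.37
= 0.96


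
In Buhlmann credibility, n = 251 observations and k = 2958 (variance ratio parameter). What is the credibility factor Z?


Z = n / (n + k)
= 251 / (251 + 2958)
= 251 / 3209
= 0.0782


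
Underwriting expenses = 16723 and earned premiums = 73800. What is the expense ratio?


Expense ratio = expenses / premiums
= 16723 / 73800
= 0.2266


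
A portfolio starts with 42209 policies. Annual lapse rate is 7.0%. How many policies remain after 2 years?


remaining = initial * (1 - lapse)^years
= 42209 * (1 - 0.07)^2
= 42209 * 0.8649
= 36506.5641


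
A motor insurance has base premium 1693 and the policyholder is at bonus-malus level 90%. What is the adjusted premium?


adjusted = base * BM_level / 100
= 1693 * 90 / 100
= 1693 * 0.9
= 1523.7


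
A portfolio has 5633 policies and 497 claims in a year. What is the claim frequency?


frequency = claims / policies
= 497 / 5633
= 0.0882


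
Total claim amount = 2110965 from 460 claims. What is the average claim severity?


severity = total / number
= 2110965 / 460
= 4589.0543


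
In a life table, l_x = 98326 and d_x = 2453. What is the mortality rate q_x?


q_x = d_x / l_x
= 2453 / 98326
= 0.0249


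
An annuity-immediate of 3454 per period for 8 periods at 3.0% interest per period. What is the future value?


FV = PMT * ((1+i)^n - 1) / i
= 3454 * ((1.03)^8 - 1) / 0.03
= 3454 * (1.26677 - 1) / 0.03
= 30714.1287


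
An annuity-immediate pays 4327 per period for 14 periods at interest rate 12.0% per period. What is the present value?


PV = PMT * (1 - (1+i)^(-n)) / i
= 4327 * (1 - (1+0.12)^(-14)) / 0.12
= 4327 * (1 - 0.20462) / 0.12
= 4327 * 6.628168
= 28680.0839


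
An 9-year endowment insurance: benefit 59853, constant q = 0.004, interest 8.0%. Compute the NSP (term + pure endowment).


Term component = 1474.8763
Pure endowment = 9_p_x * v^9 * benefit = 0.964571 * 0.500249 * 59853 = 28880.5972
NSP = 30355.4735


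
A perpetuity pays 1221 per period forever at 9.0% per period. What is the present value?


PV = PMT / i
= 1221 / 0.09
= 13566.6667


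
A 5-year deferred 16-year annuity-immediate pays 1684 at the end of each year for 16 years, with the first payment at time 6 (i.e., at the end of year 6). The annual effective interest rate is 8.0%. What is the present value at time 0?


PV at time 5 of the 16-year annuity-immediate:
a_n = 1684 * (1-(1+0.08)^(-16))/0.08 = 14905.7057
Discount back 5 years to time 0:
PV = 14905.7057 * (1+0.08)^(-5)
= 14905.7057 * 0.680583
= 10144.5728


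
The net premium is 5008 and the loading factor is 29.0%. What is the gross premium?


Gross = net * (1 + loading)
= 5008 * (1 + 0.29)
= 5008 * 1.29
= 6460.32


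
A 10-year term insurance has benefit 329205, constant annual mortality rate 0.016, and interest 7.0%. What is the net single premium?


NSP = benefit * sum_{k=0}^{n-1} k_p_x * q * v^(k+1)
With constant q=0.016, v=0.934579
Sum = 0.105558
NSP = 329205 * 0.105558
= 34750.17


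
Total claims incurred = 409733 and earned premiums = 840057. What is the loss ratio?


Loss ratio = claims / premiums
= 409733 / 840057
= 0.4877


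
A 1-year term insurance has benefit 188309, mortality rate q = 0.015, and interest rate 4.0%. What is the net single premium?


NSP = benefit * q * v
v = 1/(1+i) = 0.961538
NSP = 188309 * 0.015 * 0.961538
= 2715.9952


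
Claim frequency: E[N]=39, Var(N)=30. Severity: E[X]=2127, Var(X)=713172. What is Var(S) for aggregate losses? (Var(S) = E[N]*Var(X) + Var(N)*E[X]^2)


Var(S) = E[N]*Var(X) + Var(N)*E[X]^2
= 39*713172 + 30*2127^2
= 27813708 + 135723870
= 1.6354e+08


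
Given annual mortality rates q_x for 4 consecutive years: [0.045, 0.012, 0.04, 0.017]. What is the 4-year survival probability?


p_k = 1 - q_k for each year
Survival = product of (1 - q_k)
= 0.955 * 0.988 * 0.96 * 0.983
= 0.8904


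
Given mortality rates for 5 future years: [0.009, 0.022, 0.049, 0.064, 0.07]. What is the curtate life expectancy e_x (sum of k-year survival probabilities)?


e_x = sum_{k=1}^{n} k_p_x
k_p_x values:
  1_p_x = 0.991
  2_p_x = 0.969198
  3_p_x = 0.921707
  4_p_x = 0.862718
  5_p_x = 0.802328
e_x = 4.547


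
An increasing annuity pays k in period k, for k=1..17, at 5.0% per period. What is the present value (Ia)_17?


(Ia)_n = sum_{k=1}^{n} k * v^k, v = 1/(1+i)
v = 0.952381
Sum computed term by term:
(Ia)_17 = 88.4145


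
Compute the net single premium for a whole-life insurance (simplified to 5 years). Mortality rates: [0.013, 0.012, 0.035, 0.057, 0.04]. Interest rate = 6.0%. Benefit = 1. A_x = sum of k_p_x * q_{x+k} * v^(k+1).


v = 0.943396
Year 0: k_p_x=1.0, q=0.013, term=0.012264
Year 1: k_p_x=0.987, q=0.012, term=0.010541
Year 2: k_p_x=0.975156, q=0.035, term=0.028657
Year 3: k_p_x=0.941026, q=0.057, term=0.042487
Year 4: k_p_x=0.887387, q=0.04, term=0.026524
A_x = 0.1205


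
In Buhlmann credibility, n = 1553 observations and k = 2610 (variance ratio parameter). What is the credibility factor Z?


Z = n / (n + k)
= 1553 / (1553 + 2610)
= 1553 / 4163
= 0.373


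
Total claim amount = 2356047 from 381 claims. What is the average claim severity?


severity = total / number
= 2356047 / 381
= 6183.8504


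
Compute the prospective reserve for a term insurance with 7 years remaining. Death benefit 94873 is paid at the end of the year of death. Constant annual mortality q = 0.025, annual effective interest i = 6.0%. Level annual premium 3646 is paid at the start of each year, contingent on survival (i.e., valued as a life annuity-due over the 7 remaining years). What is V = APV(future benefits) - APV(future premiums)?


v = 1/(1+i) = 0.943396
APV(future benefits) per unit = sum_{k=0}^{6} k_p_x * q * v^(k+1) = 0.130281
APV(future benefits) = 94873 * 0.130281 = 12360.1033
Life annuity-due factor ä_{x:7} = sum_{k=0}^{6} k_p_x * v^k = 5.523894
APV(future premiums) = 3646 * 5.523894 = 20140.117
V = 12360.1033 - 20140.117
= -7780.0137


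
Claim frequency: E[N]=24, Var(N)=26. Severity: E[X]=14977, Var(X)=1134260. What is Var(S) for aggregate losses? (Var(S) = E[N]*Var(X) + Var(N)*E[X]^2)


Var(S) = E[N]*Var(X) + Var(N)*E[X]^2
= 24*1134260 + 26*14977^2
= 27222240 + 5832073754
= 5.8593e+09


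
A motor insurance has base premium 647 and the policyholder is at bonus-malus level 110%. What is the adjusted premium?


adjusted = base * BM_level / 100
= 647 * 110 / 100
= 647 * 1.1
= 711.7


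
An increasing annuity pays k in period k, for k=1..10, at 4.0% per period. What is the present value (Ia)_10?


(Ia)_n = sum_{k=1}^{n} k * v^k, v = 1/(1+i)
v = 0.961538
Sum computed term by term:
(Ia)_10 = 41.9922


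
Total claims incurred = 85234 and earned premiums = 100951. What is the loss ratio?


Loss ratio = claims / premiums
= 85234 / 100951
= 0.8443
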